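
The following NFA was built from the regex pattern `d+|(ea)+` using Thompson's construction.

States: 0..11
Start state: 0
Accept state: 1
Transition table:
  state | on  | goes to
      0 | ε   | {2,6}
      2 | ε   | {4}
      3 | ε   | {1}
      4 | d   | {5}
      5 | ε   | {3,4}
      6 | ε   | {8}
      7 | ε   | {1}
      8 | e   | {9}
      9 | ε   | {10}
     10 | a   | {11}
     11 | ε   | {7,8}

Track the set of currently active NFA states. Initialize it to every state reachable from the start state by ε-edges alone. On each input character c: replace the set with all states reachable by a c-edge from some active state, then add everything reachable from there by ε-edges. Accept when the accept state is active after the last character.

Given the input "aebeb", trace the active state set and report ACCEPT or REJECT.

Answer: REJECT

Trace:
initial (ε-close {0}): {0,2,4,6,8}
'a' @ 1: {}  — dead — no transitions
rest 'ebeb' ignored (set empty)
final: {}; accept 1 not in set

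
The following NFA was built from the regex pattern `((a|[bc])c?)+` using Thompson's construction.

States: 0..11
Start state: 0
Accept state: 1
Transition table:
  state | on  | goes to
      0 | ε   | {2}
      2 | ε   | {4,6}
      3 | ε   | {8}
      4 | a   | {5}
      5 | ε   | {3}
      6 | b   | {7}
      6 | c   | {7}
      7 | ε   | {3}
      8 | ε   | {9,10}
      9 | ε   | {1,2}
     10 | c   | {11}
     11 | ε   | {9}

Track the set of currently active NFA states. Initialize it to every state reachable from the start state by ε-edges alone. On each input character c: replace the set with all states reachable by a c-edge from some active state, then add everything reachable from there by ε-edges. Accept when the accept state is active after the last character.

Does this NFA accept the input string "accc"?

Answer: ACCEPT

Trace:
start: ε-closure({0}) = {0,2,4,6}
'a' @ 1: {1,2,3,4,5,6,8,9,10}  ✓accept
'c' @ 2: {1,2,3,4,6,7,8,9,10,11}  ✓accept
'c' @ 3: {1,2,3,4,6,7,8,9,10,11}  ✓accept
'c' @ 4: {1,2,3,4,6,7,8,9,10,11}  ✓accept
final: {1,2,3,4,6,7,8,9,10,11}; accept 1 in set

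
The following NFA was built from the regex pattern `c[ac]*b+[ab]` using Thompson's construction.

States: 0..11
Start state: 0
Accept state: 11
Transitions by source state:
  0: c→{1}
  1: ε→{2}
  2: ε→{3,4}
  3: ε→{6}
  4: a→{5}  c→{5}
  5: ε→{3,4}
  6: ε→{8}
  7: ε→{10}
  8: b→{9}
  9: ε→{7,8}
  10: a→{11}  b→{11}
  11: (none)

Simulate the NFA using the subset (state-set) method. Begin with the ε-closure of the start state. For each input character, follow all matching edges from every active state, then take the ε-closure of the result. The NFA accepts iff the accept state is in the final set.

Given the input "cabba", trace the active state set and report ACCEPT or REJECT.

start: ε-closure({0}) = {0}
'c' @ 1: {1,2,3,4,6,8}
'a' @ 2: {3,4,5,6,8}
'b' @ 3: {7,8,9,10}
'b' @ 4: {7,8,9,10,11}  [accepting]
'a' @ 5: {11}  [accepting]
after full input: {11}  (accept=11 in)

Answer: ACCEPT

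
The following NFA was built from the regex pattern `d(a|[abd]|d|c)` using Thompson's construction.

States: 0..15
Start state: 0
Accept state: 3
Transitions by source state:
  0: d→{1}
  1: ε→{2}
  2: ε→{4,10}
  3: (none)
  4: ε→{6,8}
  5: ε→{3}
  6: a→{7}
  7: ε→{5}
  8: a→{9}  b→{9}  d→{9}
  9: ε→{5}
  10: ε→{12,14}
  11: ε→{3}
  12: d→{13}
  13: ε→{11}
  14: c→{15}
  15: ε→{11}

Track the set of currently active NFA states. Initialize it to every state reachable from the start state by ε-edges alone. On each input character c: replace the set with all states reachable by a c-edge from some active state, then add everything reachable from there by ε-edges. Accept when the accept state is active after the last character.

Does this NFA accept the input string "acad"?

start: ε-closure({0}) = {0}
'a' @ 1: {}  — dead — no transitions
rest 'cad' ignored (set empty)
after full input: {}  (accept=3 not in)

Answer: REJECT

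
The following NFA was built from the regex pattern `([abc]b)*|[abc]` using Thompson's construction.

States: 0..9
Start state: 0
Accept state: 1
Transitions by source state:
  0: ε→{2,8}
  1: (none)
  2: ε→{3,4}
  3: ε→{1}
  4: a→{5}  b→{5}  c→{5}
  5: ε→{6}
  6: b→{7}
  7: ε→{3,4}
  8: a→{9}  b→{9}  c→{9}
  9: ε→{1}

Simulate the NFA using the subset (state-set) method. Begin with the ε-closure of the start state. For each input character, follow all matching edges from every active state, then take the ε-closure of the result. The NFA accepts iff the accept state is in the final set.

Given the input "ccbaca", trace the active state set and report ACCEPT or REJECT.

Answer: REJECT

Trace:
initial (ε-close {0}): {0,1,2,3,4,8}
'c' @ 1: {1,5,6,9}  (accept∈set)
'c' @ 2: {}  — state set empty
rest 'baca' ignored (set empty)
after full input: {}  (accept=1 not in)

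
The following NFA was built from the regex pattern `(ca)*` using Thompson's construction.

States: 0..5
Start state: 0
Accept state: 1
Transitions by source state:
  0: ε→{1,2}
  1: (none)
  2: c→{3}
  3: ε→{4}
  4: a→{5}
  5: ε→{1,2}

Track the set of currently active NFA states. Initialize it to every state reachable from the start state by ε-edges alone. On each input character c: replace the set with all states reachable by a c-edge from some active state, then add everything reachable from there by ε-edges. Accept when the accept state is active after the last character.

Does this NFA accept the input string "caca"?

Answer: ACCEPT

Derivation:
S₀ = ε-closure({0}) = {0,1,2}
'c' @ 1: {3,4}
'a' @ 2: {1,2,5}  [accepting]
'c' @ 3: {3,4}
'a' @ 4: {1,2,5}  [accepting]
end set {1,2,5} — state 1 in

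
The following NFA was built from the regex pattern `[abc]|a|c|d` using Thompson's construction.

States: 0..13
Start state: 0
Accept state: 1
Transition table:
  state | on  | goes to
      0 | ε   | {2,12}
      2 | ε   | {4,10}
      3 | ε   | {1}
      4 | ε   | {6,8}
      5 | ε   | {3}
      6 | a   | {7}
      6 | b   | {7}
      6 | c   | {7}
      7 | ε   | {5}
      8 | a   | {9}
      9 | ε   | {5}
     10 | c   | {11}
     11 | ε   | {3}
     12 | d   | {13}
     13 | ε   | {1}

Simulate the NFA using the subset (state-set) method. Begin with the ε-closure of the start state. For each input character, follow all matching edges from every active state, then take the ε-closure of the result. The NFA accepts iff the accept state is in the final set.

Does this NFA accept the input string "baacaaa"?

Answer: REJECT

Derivation:
initial (ε-close {0}): {0,2,4,6,8,10,12}
'b' @ 1: {1,3,5,7}  (accept∈set)
'a' @ 2: {}  — no active states
rest 'acaaa' ignored (set empty)
end set {} — state 1 not in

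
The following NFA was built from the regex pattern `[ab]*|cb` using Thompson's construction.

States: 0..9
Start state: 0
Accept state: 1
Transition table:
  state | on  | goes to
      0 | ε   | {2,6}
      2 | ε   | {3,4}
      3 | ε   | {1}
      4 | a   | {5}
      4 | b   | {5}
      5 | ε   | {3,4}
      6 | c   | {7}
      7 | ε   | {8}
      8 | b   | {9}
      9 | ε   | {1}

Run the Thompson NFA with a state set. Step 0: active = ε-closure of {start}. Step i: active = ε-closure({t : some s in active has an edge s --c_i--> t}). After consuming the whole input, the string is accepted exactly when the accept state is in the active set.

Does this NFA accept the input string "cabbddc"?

Answer: REJECT

Trace:
S₀ = ε-closure({0}) = {0,1,2,3,4,6}
'c' @ 1: {7,8}
'a' @ 2: {}  — no active states
rest 'bbddc' ignored (set empty)
after full input: {}  (accept=1 not in)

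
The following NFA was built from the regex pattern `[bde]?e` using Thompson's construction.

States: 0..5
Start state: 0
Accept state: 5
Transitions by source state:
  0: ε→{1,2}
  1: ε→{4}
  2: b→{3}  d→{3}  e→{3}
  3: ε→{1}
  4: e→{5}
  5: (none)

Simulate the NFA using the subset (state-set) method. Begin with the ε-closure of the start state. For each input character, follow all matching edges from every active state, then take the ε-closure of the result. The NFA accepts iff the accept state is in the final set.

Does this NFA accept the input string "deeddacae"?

start: ε-closure({0}) = {0,1,2,4}
'd' @ 1: {1,3,4}
'e' @ 2: {5}  (accept∈set)
'e' @ 3: {}  — dead — no transitions
rest 'ddacae' ignored (set empty)
final: {}; accept 5 not in set

Answer: REJECT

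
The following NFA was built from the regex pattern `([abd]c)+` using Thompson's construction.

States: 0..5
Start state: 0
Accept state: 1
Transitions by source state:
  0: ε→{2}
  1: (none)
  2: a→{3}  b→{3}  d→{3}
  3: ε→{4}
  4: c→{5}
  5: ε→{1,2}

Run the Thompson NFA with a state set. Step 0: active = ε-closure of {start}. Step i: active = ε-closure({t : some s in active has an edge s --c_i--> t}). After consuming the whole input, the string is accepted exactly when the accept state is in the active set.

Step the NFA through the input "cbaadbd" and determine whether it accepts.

Answer: REJECT

Trace:
start: ε-closure({0}) = {0,2}
'c' @ 1: {}  — dead — no transitions
rest 'baadbd' ignored (set empty)
final: {}; accept 1 not in set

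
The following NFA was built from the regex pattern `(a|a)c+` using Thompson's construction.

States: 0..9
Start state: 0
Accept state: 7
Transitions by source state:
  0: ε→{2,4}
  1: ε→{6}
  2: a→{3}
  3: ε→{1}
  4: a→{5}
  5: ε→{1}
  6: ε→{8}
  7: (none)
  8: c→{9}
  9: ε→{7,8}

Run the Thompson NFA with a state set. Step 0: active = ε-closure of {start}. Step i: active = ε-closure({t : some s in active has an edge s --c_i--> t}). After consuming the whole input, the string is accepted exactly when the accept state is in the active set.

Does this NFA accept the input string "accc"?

S₀ = ε-closure({0}) = {0,2,4}
'a' @ 1: {1,3,5,6,8}
'c' @ 2: {7,8,9}  (accept∈set)
'c' @ 3: {7,8,9}  (accept∈set)
'c' @ 4: {7,8,9}  (accept∈set)
after full input: {7,8,9}  (accept=7 in)

Answer: ACCEPT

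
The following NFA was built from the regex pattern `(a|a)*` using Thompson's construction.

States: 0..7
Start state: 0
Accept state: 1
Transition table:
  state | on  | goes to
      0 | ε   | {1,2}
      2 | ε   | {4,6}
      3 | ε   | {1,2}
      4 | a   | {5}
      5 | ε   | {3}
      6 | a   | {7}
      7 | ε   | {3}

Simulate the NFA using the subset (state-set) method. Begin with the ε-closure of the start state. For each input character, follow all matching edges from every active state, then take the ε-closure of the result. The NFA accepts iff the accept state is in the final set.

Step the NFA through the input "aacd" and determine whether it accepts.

S₀ = ε-closure({0}) = {0,1,2,4,6}
'a' @ 1: {1,2,3,4,5,6,7}  [accepting]
'a' @ 2: {1,2,3,4,5,6,7}  [accepting]
'c' @ 3: {}  — dead — no transitions
rest 'd' ignored (set empty)
final: {}; accept 1 not in set

Answer: REJECT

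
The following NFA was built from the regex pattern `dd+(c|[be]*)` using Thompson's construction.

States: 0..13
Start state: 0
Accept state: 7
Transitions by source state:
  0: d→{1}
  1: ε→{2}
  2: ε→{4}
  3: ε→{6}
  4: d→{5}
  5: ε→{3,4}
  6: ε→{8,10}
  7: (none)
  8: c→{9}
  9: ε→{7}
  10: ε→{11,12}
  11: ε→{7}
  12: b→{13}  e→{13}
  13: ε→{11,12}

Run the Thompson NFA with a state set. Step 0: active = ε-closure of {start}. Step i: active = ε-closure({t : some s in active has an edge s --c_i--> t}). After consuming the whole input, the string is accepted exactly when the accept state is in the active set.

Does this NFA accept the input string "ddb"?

S₀ = ε-closure({0}) = {0}
'd' @ 1: {1,2,4}
'd' @ 2: {3,4,5,6,7,8,10,11,12}  ✓accept
'b' @ 3: {7,11,12,13}  ✓accept
after full input: {7,11,12,13}  (accept=7 in)

Answer: ACCEPT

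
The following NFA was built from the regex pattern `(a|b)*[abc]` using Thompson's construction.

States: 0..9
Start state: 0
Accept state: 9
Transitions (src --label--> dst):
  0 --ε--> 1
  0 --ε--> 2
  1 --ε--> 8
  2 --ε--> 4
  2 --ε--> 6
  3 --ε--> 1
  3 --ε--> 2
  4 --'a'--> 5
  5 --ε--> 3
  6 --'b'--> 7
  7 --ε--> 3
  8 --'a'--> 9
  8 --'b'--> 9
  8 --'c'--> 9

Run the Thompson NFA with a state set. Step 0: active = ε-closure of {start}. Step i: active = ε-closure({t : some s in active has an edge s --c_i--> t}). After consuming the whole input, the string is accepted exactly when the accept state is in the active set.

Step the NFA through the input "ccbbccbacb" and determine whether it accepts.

S₀ = ε-closure({0}) = {0,1,2,4,6,8}
'c' @ 1: {9}  ✓accept
'c' @ 2: {}  — dead — no transitions
rest 'bbccbacb' ignored (set empty)
after full input: {}  (accept=9 not in)

Answer: REJECT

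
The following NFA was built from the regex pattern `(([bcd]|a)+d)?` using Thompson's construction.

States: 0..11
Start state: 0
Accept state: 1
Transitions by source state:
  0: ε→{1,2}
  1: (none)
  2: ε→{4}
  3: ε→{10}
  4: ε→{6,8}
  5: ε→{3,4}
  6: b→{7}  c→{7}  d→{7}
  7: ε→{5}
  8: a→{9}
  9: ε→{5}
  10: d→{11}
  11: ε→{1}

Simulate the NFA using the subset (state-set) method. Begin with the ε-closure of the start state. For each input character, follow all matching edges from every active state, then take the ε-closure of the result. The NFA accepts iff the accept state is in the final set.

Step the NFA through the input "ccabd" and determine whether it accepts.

Answer: ACCEPT

Derivation:
initial (ε-close {0}): {0,1,2,4,6,8}
'c' @ 1: {3,4,5,6,7,8,10}
'c' @ 2: {3,4,5,6,7,8,10}
'a' @ 3: {3,4,5,6,8,9,10}
'b' @ 4: {3,4,5,6,7,8,10}
'd' @ 5: {1,3,4,5,6,7,8,10,11}  ✓accept
end set {1,3,4,5,6,7,8,10,11} — state 1 in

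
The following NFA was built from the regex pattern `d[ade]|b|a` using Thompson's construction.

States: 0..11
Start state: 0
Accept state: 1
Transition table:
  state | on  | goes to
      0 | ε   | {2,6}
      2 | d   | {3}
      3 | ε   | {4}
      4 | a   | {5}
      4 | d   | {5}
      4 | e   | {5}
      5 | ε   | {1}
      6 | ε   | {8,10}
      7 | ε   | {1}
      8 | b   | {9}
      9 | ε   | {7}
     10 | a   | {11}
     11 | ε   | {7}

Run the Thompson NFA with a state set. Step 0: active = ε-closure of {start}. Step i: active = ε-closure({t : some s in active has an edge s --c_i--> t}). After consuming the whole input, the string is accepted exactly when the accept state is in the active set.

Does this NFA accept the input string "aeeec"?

Answer: REJECT

Trace:
start: ε-closure({0}) = {0,2,6,8,10}
'a' @ 1: {1,7,11}  ✓accept
'e' @ 2: {}  — state set empty
rest 'eec' ignored (set empty)
after full input: {}  (accept=1 not in)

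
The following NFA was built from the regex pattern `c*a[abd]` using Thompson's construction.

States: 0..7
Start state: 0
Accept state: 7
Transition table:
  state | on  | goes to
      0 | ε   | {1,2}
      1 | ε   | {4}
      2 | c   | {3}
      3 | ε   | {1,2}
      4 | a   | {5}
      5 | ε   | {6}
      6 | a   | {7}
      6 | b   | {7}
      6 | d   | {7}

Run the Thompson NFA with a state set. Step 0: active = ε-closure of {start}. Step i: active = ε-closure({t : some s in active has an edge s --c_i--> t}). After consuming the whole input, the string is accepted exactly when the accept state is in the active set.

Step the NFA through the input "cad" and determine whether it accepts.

Answer: ACCEPT

Derivation:
start: ε-closure({0}) = {0,1,2,4}
'c' @ 1: {1,2,3,4}
'a' @ 2: {5,6}
'd' @ 3: {7}  ✓accept
after full input: {7}  (accept=7 in)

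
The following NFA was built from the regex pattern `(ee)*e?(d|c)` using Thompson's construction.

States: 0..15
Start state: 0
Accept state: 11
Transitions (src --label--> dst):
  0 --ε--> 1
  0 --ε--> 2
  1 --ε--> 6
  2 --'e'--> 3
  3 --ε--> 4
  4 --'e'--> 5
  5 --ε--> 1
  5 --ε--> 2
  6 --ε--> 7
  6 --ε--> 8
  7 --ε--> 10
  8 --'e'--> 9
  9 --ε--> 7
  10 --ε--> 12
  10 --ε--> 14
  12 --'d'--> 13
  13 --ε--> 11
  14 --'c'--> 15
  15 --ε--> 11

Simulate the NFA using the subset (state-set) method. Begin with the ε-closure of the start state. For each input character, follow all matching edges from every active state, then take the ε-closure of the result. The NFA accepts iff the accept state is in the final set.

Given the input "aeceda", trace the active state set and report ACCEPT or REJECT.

initial (ε-close {0}): {0,1,2,6,7,8,10,12,14}
'a' @ 1: {}  — state set empty
rest 'eceda' ignored (set empty)
final: {}; accept 11 not in set

Answer: REJECT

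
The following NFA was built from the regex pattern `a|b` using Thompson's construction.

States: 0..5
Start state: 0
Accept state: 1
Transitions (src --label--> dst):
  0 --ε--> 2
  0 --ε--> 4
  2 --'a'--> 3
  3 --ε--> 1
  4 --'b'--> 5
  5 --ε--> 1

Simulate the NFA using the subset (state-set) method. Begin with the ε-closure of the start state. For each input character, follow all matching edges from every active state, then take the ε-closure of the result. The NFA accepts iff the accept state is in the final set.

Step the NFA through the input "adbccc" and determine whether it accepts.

Answer: REJECT

Derivation:
start: ε-closure({0}) = {0,2,4}
'a' @ 1: {1,3}  (accept∈set)
'd' @ 2: {}  — state set empty
rest 'bccc' ignored (set empty)
final: {}; accept 1 not in set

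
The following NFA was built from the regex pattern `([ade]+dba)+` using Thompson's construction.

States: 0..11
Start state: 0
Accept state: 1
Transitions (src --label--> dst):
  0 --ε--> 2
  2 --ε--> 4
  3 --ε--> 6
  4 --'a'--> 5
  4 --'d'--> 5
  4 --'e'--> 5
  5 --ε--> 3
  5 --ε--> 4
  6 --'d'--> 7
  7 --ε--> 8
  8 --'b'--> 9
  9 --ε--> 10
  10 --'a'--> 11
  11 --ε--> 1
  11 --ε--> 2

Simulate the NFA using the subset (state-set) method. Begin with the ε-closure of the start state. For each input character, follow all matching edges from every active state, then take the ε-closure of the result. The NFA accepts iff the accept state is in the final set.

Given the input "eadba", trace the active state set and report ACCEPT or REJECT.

Answer: ACCEPT

Steps:
start: ε-closure({0}) = {0,2,4}
'e' @ 1: {3,4,5,6}
'a' @ 2: {3,4,5,6}
'd' @ 3: {3,4,5,6,7,8}
'b' @ 4: {9,10}
'a' @ 5: {1,2,4,11}  ✓accept
end set {1,2,4,11} — state 1 in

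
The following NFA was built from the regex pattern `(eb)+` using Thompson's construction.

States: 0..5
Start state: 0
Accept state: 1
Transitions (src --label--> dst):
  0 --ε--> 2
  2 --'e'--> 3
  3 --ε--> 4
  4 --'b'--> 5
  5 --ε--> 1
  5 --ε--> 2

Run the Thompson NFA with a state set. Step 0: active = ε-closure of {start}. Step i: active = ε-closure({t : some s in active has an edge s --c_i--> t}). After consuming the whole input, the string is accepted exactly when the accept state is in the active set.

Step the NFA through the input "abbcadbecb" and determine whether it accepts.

Answer: REJECT

Steps:
initial (ε-close {0}): {0,2}
'a' @ 1: {}  — no active states
rest 'bbcadbecb' ignored (set empty)
after full input: {}  (accept=1 not in)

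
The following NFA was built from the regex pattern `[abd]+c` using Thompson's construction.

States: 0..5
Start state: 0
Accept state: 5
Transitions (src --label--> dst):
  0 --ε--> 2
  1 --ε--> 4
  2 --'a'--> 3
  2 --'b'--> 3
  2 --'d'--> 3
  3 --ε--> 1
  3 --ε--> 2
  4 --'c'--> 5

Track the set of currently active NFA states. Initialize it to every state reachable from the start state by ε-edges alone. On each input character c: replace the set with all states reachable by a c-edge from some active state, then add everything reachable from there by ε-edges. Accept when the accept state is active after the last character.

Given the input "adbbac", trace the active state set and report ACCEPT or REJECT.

Answer: ACCEPT

Derivation:
initial (ε-close {0}): {0,2}
'a' @ 1: {1,2,3,4}
'd' @ 2: {1,2,3,4}
'b' @ 3: {1,2,3,4}
'b' @ 4: {1,2,3,4}
'a' @ 5: {1,2,3,4}
'c' @ 6: {5}  [accepting]
after full input: {5}  (accept=5 in)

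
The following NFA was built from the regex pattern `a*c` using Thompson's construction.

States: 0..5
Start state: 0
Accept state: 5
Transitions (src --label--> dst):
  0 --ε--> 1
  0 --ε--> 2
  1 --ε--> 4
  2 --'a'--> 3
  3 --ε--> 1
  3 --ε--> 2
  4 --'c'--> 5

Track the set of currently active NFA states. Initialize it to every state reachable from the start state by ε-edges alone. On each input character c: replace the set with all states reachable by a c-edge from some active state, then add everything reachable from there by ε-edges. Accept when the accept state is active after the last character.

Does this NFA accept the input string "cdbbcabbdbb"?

Answer: REJECT

Derivation:
start: ε-closure({0}) = {0,1,2,4}
'c' @ 1: {5}  (accept∈set)
'd' @ 2: {}  — state set empty
rest 'bbcabbdbb' ignored (set empty)
final: {}; accept 5 not in set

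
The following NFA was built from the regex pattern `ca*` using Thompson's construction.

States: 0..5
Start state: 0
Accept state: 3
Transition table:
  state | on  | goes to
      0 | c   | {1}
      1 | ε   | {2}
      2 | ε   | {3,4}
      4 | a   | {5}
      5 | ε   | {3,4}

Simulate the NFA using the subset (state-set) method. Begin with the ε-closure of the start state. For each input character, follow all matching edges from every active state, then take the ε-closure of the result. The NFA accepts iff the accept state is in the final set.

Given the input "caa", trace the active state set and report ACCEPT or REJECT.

Answer: ACCEPT

Derivation:
initial (ε-close {0}): {0}
'c' @ 1: {1,2,3,4}  (accept∈set)
'a' @ 2: {3,4,5}  (accept∈set)
'a' @ 3: {3,4,5}  (accept∈set)
end set {3,4,5} — state 3 in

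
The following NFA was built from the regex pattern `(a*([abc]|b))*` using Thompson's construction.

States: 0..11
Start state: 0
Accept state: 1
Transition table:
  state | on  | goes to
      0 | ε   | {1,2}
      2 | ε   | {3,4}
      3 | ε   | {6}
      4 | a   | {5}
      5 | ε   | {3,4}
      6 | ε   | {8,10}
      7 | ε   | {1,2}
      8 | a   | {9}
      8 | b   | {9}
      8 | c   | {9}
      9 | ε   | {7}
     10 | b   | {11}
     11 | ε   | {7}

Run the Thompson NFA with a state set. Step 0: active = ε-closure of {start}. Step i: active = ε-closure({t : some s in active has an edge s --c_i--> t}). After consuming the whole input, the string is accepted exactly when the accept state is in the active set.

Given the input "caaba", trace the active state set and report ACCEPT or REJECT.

Answer: ACCEPT

Derivation:
start: ε-closure({0}) = {0,1,2,3,4,6,8,10}
'c' @ 1: {1,2,3,4,6,7,8,9,10}  (accept∈set)
'a' @ 2: {1,2,3,4,5,6,7,8,9,10}  (accept∈set)
'a' @ 3: {1,2,3,4,5,6,7,8,9,10}  (accept∈set)
'b' @ 4: {1,2,3,4,6,7,8,9,10,11}  (accept∈set)
'a' @ 5: {1,2,3,4,5,6,7,8,9,10}  (accept∈set)
after full input: {1,2,3,4,5,6,7,8,9,10}  (accept=1 in)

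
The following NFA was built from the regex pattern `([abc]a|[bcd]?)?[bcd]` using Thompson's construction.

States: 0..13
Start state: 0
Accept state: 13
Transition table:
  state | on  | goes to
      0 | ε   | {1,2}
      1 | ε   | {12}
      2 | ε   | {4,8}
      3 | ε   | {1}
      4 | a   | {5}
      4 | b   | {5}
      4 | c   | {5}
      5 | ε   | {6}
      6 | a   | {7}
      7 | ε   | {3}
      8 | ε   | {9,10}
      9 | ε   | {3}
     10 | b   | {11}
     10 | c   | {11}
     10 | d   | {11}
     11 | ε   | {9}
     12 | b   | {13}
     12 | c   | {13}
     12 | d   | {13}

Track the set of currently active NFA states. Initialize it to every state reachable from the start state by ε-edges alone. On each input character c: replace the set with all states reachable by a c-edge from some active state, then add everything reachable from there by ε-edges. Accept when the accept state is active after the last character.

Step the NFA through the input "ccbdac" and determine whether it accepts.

initial (ε-close {0}): {0,1,2,3,4,8,9,10,12}
'c' @ 1: {1,3,5,6,9,11,12,13}  (accept∈set)
'c' @ 2: {13}  (accept∈set)
'b' @ 3: {}  — dead — no transitions
rest 'dac' ignored (set empty)
end set {} — state 13 not in

Answer: REJECT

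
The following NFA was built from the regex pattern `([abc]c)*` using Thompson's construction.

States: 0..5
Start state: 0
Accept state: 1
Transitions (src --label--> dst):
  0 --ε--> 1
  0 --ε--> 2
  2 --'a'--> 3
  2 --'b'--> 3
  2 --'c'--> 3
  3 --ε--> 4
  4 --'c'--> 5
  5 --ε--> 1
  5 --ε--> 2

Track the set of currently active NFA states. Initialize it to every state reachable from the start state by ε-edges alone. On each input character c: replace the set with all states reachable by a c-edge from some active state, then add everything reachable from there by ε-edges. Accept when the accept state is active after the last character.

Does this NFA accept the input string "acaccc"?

S₀ = ε-closure({0}) = {0,1,2}
'a' @ 1: {3,4}
'c' @ 2: {1,2,5}  [accepting]
'a' @ 3: {3,4}
'c' @ 4: {1,2,5}  [accepting]
'c' @ 5: {3,4}
'c' @ 6: {1,2,5}  [accepting]
after full input: {1,2,5}  (accept=1 in)

Answer: ACCEPT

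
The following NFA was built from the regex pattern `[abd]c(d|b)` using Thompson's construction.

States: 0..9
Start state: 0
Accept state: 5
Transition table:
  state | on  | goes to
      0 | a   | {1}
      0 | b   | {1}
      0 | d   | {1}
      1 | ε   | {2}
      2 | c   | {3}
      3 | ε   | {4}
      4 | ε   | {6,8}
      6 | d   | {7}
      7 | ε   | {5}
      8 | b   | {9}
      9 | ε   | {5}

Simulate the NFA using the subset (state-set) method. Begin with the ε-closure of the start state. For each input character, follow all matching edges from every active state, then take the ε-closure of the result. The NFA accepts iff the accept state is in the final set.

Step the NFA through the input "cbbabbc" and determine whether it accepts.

Answer: REJECT

Trace:
initial (ε-close {0}): {0}
'c' @ 1: {}  — state set empty
rest 'bbabbc' ignored (set empty)
final: {}; accept 5 not in set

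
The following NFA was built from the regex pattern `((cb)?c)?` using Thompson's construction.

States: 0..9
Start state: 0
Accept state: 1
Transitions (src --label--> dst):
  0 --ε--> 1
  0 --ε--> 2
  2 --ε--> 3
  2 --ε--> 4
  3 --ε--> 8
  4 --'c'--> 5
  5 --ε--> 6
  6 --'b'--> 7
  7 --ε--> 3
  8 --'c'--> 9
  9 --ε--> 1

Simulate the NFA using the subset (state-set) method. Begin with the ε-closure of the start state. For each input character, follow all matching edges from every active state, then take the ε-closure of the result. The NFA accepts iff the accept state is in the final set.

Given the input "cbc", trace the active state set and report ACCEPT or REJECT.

start: ε-closure({0}) = {0,1,2,3,4,8}
'c' @ 1: {1,5,6,9}  [accepting]
'b' @ 2: {3,7,8}
'c' @ 3: {1,9}  [accepting]
after full input: {1,9}  (accept=1 in)

Answer: ACCEPT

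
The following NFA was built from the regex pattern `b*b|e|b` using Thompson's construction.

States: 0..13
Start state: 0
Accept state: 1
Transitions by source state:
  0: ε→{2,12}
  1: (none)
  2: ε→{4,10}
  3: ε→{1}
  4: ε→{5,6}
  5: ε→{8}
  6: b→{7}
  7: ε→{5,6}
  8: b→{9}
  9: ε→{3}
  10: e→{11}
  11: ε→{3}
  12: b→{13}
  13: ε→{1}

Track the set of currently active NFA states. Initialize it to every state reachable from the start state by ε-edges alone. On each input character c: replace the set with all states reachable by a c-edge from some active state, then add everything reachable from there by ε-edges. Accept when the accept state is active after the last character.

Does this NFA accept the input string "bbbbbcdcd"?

start: ε-closure({0}) = {0,2,4,5,6,8,10,12}
'b' @ 1: {1,3,5,6,7,8,9,13}  [accepting]
'b' @ 2: {1,3,5,6,7,8,9}  [accepting]
'b' @ 3: {1,3,5,6,7,8,9}  [accepting]
'b' @ 4: {1,3,5,6,7,8,9}  [accepting]
'b' @ 5: {1,3,5,6,7,8,9}  [accepting]
'c' @ 6: {}  — state set empty
rest 'dcd' ignored (set empty)
end set {} — state 1 not in

Answer: REJECT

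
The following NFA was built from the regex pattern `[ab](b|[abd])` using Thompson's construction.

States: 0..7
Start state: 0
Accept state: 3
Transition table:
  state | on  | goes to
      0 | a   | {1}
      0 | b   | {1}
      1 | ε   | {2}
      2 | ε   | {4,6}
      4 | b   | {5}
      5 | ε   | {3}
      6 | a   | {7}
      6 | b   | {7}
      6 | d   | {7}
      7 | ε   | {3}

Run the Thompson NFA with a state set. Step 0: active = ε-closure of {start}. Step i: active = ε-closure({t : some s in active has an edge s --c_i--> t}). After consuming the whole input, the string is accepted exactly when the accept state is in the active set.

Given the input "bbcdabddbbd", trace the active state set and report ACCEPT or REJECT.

Answer: REJECT

Derivation:
S₀ = ε-closure({0}) = {0}
'b' @ 1: {1,2,4,6}
'b' @ 2: {3,5,7}  [accepting]
'c' @ 3: {}  — no active states
rest 'dabddbbd' ignored (set empty)
final: {}; accept 3 not in set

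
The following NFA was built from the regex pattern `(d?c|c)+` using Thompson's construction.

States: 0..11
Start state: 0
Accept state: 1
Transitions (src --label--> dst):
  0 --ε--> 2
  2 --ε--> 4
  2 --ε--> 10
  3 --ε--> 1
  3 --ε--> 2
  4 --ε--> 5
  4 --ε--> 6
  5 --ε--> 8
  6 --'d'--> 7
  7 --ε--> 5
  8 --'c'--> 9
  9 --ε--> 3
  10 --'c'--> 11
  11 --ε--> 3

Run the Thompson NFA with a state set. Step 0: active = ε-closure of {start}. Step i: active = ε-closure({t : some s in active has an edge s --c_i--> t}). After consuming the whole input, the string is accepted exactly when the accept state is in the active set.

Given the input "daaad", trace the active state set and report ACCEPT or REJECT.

start: ε-closure({0}) = {0,2,4,5,6,8,10}
'd' @ 1: {5,7,8}
'a' @ 2: {}  — no active states
rest 'aad' ignored (set empty)
final: {}; accept 1 not in set

Answer: REJECT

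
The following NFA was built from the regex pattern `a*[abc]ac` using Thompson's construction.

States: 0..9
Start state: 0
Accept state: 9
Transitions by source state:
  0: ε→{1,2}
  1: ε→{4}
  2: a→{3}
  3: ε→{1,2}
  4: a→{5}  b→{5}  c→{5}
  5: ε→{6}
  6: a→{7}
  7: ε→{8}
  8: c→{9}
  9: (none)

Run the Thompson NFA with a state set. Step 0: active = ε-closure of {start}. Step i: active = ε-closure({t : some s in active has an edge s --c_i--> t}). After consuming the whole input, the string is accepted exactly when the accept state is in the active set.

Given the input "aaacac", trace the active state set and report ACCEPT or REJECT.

Answer: ACCEPT

Trace:
start: ε-closure({0}) = {0,1,2,4}
'a' @ 1: {1,2,3,4,5,6}
'a' @ 2: {1,2,3,4,5,6,7,8}
'a' @ 3: {1,2,3,4,5,6,7,8}
'c' @ 4: {5,6,9}  [accepting]
'a' @ 5: {7,8}
'c' @ 6: {9}  [accepting]
after full input: {9}  (accept=9 in)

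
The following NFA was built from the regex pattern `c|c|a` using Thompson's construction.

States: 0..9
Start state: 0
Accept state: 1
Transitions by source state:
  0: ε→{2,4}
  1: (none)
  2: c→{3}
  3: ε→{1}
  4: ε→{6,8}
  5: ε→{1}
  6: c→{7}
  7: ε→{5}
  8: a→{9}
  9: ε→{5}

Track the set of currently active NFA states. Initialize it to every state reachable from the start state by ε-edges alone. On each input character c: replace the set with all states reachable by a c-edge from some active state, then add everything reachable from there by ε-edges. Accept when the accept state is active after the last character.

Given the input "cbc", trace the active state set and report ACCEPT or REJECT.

initial (ε-close {0}): {0,2,4,6,8}
'c' @ 1: {1,3,5,7}  [accepting]
'b' @ 2: {}  — state set empty
rest 'c' ignored (set empty)
end set {} — state 1 not in

Answer: REJECT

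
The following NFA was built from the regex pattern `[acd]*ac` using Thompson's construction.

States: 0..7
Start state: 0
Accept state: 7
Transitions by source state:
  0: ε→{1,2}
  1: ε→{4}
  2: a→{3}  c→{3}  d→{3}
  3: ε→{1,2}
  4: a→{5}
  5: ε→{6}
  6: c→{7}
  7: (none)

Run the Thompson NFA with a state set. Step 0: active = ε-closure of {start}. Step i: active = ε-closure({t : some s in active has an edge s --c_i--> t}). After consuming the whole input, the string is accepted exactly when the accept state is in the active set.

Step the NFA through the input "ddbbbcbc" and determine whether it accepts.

Answer: REJECT

Steps:
initial (ε-close {0}): {0,1,2,4}
'd' @ 1: {1,2,3,4}
'd' @ 2: {1,2,3,4}
'b' @ 3: {}  — state set empty
rest 'bbcbc' ignored (set empty)
after full input: {}  (accept=7 not in)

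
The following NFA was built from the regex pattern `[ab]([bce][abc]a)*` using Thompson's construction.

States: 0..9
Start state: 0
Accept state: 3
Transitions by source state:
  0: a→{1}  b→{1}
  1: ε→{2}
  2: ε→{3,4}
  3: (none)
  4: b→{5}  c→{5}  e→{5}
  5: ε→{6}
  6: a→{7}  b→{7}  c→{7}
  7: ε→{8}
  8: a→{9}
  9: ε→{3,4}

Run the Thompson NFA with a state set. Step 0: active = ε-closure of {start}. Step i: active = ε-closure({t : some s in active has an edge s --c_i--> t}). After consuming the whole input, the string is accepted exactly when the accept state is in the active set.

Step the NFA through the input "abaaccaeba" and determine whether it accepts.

start: ε-closure({0}) = {0}
'a' @ 1: {1,2,3,4}  [accepting]
'b' @ 2: {5,6}
'a' @ 3: {7,8}
'a' @ 4: {3,4,9}  [accepting]
'c' @ 5: {5,6}
'c' @ 6: {7,8}
'a' @ 7: {3,4,9}  [accepting]
'e' @ 8: {5,6}
'b' @ 9: {7,8}
'a' @ 10: {3,4,9}  [accepting]
final: {3,4,9}; accept 3 in set

Answer: ACCEPT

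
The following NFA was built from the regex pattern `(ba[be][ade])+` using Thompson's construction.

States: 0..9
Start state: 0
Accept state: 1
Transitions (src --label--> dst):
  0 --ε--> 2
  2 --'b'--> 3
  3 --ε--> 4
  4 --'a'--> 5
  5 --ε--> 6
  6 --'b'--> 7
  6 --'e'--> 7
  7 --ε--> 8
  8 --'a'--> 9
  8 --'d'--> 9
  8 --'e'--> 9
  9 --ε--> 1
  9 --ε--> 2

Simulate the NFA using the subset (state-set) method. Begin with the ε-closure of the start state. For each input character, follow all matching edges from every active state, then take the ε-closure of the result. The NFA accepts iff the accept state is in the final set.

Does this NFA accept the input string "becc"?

Answer: REJECT

Derivation:
S₀ = ε-closure({0}) = {0,2}
'b' @ 1: {3,4}
'e' @ 2: {}  — state set empty
rest 'cc' ignored (set empty)
after full input: {}  (accept=1 not in)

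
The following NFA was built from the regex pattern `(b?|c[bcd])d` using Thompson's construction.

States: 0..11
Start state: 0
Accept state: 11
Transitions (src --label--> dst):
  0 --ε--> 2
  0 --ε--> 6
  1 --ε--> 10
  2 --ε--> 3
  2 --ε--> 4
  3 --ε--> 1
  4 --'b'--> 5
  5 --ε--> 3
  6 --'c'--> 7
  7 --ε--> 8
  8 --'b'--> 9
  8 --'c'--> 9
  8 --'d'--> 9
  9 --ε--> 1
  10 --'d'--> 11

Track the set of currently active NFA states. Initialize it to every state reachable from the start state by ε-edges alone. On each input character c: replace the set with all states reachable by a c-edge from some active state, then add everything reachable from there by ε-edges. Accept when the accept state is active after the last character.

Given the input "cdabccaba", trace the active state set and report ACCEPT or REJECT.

Answer: REJECT

Derivation:
start: ε-closure({0}) = {0,1,2,3,4,6,10}
'c' @ 1: {7,8}
'd' @ 2: {1,9,10}
'a' @ 3: {}  — dead — no transitions
rest 'bccaba' ignored (set empty)
final: {}; accept 11 not in set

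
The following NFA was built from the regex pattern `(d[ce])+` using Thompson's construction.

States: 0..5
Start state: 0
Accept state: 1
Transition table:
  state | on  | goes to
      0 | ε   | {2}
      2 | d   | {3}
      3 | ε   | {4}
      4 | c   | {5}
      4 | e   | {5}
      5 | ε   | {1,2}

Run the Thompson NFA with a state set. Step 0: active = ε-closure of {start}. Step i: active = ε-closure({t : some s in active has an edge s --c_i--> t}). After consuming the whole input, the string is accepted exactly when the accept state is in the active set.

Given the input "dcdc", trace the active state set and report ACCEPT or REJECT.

S₀ = ε-closure({0}) = {0,2}
'd' @ 1: {3,4}
'c' @ 2: {1,2,5}  ✓accept
'd' @ 3: {3,4}
'c' @ 4: {1,2,5}  ✓accept
after full input: {1,2,5}  (accept=1 in)

Answer: ACCEPT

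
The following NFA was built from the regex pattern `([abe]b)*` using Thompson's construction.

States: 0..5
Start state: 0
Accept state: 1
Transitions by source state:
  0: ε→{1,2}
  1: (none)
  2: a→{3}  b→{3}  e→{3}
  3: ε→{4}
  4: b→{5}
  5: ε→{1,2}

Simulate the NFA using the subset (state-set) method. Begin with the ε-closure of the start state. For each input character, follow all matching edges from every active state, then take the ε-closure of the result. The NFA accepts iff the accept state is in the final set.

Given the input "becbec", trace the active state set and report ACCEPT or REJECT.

Answer: REJECT

Steps:
initial (ε-close {0}): {0,1,2}
'b' @ 1: {3,4}
'e' @ 2: {}  — state set empty
rest 'cbec' ignored (set empty)
end set {} — state 1 not in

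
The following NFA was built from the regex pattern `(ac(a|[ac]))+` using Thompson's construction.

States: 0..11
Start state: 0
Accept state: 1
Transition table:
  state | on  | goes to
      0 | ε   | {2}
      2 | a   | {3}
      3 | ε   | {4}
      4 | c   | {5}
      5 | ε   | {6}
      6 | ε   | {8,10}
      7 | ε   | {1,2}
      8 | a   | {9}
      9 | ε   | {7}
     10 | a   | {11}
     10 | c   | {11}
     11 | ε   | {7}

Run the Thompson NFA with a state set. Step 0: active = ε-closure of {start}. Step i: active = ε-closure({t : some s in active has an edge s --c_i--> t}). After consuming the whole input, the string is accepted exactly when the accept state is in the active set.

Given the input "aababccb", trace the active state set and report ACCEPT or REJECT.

Answer: REJECT

Derivation:
start: ε-closure({0}) = {0,2}
'a' @ 1: {3,4}
'a' @ 2: {}  — dead — no transitions
rest 'babccb' ignored (set empty)
end set {} — state 1 not in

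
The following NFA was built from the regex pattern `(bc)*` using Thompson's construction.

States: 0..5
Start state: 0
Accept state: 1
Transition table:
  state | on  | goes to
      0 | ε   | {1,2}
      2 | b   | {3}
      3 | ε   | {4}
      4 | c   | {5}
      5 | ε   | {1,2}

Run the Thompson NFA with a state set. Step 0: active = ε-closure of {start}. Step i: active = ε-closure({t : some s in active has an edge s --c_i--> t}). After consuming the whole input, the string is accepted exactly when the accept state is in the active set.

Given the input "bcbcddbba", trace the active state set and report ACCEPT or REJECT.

initial (ε-close {0}): {0,1,2}
'b' @ 1: {3,4}
'c' @ 2: {1,2,5}  [accepting]
'b' @ 3: {3,4}
'c' @ 4: {1,2,5}  [accepting]
'd' @ 5: {}  — no active states
rest 'dbba' ignored (set empty)
final: {}; accept 1 not in set

Answer: REJECT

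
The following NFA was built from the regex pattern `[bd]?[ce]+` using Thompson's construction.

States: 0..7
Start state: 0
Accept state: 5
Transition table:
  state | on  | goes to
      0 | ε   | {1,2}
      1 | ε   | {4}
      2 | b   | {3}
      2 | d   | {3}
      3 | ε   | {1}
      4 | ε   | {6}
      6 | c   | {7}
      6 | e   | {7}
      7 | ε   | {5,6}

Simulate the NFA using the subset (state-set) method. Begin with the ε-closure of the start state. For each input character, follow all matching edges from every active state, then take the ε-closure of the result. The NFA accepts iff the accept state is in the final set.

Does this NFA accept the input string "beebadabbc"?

initial (ε-close {0}): {0,1,2,4,6}
'b' @ 1: {1,3,4,6}
'e' @ 2: {5,6,7}  [accepting]
'e' @ 3: {5,6,7}  [accepting]
'b' @ 4: {}  — state set empty
rest 'adabbc' ignored (set empty)
after full input: {}  (accept=5 not in)

Answer: REJECT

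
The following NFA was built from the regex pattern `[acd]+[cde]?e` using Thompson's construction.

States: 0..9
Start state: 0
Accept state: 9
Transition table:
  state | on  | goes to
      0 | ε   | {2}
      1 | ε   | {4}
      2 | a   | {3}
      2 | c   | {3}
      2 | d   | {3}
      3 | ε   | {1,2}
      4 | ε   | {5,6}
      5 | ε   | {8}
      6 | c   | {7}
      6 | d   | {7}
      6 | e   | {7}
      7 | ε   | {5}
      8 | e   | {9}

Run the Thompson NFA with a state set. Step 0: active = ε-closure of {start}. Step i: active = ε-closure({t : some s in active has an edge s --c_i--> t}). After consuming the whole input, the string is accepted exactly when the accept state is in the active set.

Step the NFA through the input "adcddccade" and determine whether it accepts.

Answer: ACCEPT

Steps:
initial (ε-close {0}): {0,2}
'a' @ 1: {1,2,3,4,5,6,8}
'd' @ 2: {1,2,3,4,5,6,7,8}
'c' @ 3: {1,2,3,4,5,6,7,8}
'd' @ 4: {1,2,3,4,5,6,7,8}
'd' @ 5: {1,2,3,4,5,6,7,8}
'c' @ 6: {1,2,3,4,5,6,7,8}
'c' @ 7: {1,2,3,4,5,6,7,8}
'a' @ 8: {1,2,3,4,5,6,8}
'd' @ 9: {1,2,3,4,5,6,7,8}
'e' @ 10: {5,7,8,9}  [accepting]
after full input: {5,7,8,9}  (accept=9 in)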